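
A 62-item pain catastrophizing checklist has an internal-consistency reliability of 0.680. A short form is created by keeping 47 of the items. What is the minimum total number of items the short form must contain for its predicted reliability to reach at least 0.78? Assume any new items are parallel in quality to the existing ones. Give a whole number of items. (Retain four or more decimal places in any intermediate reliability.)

104

First, r for the 47-item form: n = 47/62 = 0.7581, so r_47 = 0.7581·0.680/(1 + (0.7581 − 1)·0.680) = 0.6170
Length factor from the short form to reach 0.78: n' = 0.78(1 − 0.6170) / [0.6170(1 − 0.78)] ≈ 2.2008
Total items = 2.2008 × 47 = 103.44, rounded up to 104.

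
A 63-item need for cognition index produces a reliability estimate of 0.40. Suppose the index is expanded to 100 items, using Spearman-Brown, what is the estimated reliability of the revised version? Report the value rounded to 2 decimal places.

0.51

n = 100/63 = 1.5873
Apply the Spearman-Brown prophecy formula, r' = nr / [1 + (n − 1)r]:
r_new = (1.5873 × 0.40) / (1 + (1.5873 − 1) × 0.40)
r_new = 0.6349 / 1.2349 ≈ 0.5141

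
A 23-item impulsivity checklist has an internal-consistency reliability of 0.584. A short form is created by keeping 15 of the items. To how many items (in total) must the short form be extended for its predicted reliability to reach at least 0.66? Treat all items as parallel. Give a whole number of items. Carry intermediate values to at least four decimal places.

Short-form reliability: n = 15/23 = 0.6522; r_15 = n·r/(1+(n−1)r) ≈ 0.4780
Then solve for n' with r_old = 0.4780, r_target = 0.66: n' = 0.66(1 − 0.4780)/[0.4780(1 − 0.66)] = 2.1199
Total items = 2.1199 × 15 = 31.80, rounded up to 32.

32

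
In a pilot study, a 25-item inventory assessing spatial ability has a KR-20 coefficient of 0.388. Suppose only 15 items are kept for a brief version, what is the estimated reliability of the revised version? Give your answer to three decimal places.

Length ratio n = 15/25 = 0.6
r_new = 0.6·0.388 / [1 + (0.6 − 1)·0.388]
     = 0.2328 / 0.8448 = 0.2756

0.276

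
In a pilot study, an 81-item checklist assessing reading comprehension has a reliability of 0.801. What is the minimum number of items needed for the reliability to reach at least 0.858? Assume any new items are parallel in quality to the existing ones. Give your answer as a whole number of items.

n = 0.858(1 − 0.801) / [0.801(1 − 0.858)]
  = 0.170742 / 0.113742 = 1.5011
So the test needs 1.5011 × 81 ≈ 121.59 items; rounding up, 122.

122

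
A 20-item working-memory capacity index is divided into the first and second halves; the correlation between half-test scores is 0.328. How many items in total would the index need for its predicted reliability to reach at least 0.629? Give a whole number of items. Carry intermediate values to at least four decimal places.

Corrected full-test reliability: r_full = 2 × 0.328 / (1 + 0.328) ≈ 0.4940
n = r_tgt(1 − r_full) / [r_full(1 − r_tgt)] = 0.629 × 0.5060 / (0.4940 × 0.371) ≈ 1.7366
Required items = 1.7366 × 20 = 34.73, so 35 items.

35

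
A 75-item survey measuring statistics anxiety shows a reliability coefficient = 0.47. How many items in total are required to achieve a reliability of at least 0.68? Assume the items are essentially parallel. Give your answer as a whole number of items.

180

n = [0.68 × 0.53] / [0.47 × 0.32]
n = 0.3604 / 0.1504 ≈ 2.3963
2.3963 × 75 = 179.72 → 180 items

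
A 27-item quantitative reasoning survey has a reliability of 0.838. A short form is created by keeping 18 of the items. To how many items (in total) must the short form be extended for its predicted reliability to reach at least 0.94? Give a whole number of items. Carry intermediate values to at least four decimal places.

82

First, r for the 18-item form: n = 18/27 = 0.6667, so r_18 = 0.6667·0.838/(1 + (0.6667 − 1)·0.838) = 0.7752
Length factor from the short form to reach 0.94: n' = 0.94(1 − 0.7752) / [0.7752(1 − 0.94)] ≈ 4.5432
Total items = 4.5432 × 18 = 81.78, rounded up to 82.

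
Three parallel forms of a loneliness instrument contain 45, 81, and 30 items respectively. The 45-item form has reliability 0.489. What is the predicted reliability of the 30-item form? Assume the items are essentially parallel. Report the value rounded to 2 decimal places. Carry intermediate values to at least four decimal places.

The 81-item form is not needed; work directly from the 45-item form with n = 30/45 = 0.6667.
r_{30} = n·r / (1 + (n − 1)·r) = 0.3260 / 0.8370 ≈ 0.3895

0.39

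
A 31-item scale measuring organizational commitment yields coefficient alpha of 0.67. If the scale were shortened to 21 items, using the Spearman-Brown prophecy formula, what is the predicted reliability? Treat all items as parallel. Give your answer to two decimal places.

n = 21/31 = 0.6774
r_new = 0.6774·0.67 / [1 + (0.6774 − 1)·0.67]
     = 0.4539 / 0.7839 = 0.5790

0.58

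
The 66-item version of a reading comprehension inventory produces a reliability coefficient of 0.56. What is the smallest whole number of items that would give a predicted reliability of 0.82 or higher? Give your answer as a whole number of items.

n = [0.82 × 0.44] / [0.56 × 0.18]
n = 0.3608 / 0.1008 ≈ 3.5794
3.5794 × 66 = 236.24 → 237 items

237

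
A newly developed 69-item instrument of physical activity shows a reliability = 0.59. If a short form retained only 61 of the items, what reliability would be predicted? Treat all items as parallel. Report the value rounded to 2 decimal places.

0.56

The new length is 61/69 = 0.8841 times the old.
Apply the Spearman-Brown prophecy formula, r' = nr / [1 + (n − 1)r]:
r_new = 0.8841·0.59 / [1 + (0.8841 − 1)·0.59]
     = 0.5216 / 0.9316 = 0.5599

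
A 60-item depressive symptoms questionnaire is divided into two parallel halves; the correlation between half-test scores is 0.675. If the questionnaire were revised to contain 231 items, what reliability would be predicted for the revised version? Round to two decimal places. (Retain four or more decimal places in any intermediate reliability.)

First correct the split-half correlation to full-test reliability: r_full = 2 × 0.675 / (1 + 0.675) ≈ 0.8060
Length factor from 60 to 231 items: n = 231/60 = 3.8500
r_new = n·r_full / (1 + (n − 1)·r_full) = 3.1031 / 3.2971 ≈ 0.9412

0.94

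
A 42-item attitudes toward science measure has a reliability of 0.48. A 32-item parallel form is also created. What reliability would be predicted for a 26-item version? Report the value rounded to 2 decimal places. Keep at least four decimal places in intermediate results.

0.36

The 32-item form is not needed; work directly from the 42-item form with n = 26/42 = 0.6190.
r_{26} = n·r / (1 + (n − 1)·r) = 0.2971 / 0.8171 ≈ 0.3636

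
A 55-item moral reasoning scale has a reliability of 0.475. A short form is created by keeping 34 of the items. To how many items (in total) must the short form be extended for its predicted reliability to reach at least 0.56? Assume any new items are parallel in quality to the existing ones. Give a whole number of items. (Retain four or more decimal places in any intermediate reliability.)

First, r for the 34-item form: n = 34/55 = 0.6182, so r_34 = 0.6182·0.475/(1 + (0.6182 − 1)·0.475) = 0.3587
Then solve for n' with r_old = 0.3587, r_target = 0.56: n' = 0.56(1 − 0.3587)/[0.3587(1 − 0.56)] = 2.2754
Total items = 2.2754 × 34 = 77.36, rounded up to 78.

78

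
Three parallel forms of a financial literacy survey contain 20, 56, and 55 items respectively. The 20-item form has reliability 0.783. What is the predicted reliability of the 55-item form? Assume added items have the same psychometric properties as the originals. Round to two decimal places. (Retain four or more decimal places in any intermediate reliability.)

The 56-item form is not needed; work directly from the 20-item form with n = 55/20 = 2.7500.
r_{55} = n·r / (1 + (n − 1)·r) = 2.1532 / 2.3702 ≈ 0.9084

0.91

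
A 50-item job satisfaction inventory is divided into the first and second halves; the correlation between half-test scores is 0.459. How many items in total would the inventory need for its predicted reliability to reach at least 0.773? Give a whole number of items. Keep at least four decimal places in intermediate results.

101

Corrected full-test reliability: r_full = 2 × 0.459 / (1 + 0.459) ≈ 0.6292
n = r_tgt(1 − r_full) / [r_full(1 − r_tgt)] = 0.773 × 0.3708 / (0.6292 × 0.227) ≈ 2.0068
Required items = 2.0068 × 50 = 100.34, so 101 items.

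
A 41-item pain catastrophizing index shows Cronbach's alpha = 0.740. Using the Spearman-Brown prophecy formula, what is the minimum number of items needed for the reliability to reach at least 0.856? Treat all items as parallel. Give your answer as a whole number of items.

86

n = [0.856 × 0.260] / [0.740 × 0.144]
n = 0.222560 / 0.106560 ≈ 2.0886
2.0886 × 41 = 85.63 → 86 items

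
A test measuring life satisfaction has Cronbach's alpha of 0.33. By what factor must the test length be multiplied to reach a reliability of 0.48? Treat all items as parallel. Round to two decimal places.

1.87

Rearranging the Spearman-Brown formula for n,
n = r_target (1 − r_old) / [ r_old (1 − r_target) ]
n = 0.48(1 − 0.33) / [0.33(1 − 0.48)]
n = 0.3216 / 0.1716 ≈ 1.8741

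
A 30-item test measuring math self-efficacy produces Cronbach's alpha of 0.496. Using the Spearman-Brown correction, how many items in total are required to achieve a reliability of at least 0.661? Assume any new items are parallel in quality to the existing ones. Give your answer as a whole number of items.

Invert Spearman-Brown to solve for n:
n = r_target (1 − r_old) / [ r_old (1 − r_target) ]
n = 0.661 × (1 − 0.496) / [ 0.496 × (1 − 0.661) ]
n = 0.333144 / 0.168144 ≈ 1.9813
So the test needs 1.9813 × 30 ≈ 59.44 items; rounding up, 60.

60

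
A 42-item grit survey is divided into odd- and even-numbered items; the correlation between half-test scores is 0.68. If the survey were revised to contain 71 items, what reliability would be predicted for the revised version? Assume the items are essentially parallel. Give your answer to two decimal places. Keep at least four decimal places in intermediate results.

0.88

Spearman-Brown correction (n = 2): r_full = 2·0.68/(1 + 0.68) = 0.8095
Length factor from 42 to 71 items: n = 71/42 = 1.6905
r_new = n·r_full / (1 + (n − 1)·r_full) = 1.3685 / 1.5590 ≈ 0.8778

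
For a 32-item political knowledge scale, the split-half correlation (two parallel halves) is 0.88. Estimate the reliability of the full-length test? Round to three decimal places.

r_full = 2r_hh / (1 + r_hh) = 2 × 0.88 / (1 + 0.88)
       = 1.7600 / 1.8800 = 0.9362

0.936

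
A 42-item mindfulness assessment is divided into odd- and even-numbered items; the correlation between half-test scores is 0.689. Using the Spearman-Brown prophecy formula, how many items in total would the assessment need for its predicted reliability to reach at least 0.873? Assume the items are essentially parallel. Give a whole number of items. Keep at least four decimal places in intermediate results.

r_full = 2(0.689)/(1 + 0.689) = 0.8159
n = r_tgt(1 − r_full) / [r_full(1 − r_tgt)] = 0.873 × 0.1841 / (0.8159 × 0.127) ≈ 1.5511
Required items = 1.5511 × 42 = 65.15, so 66 items.

66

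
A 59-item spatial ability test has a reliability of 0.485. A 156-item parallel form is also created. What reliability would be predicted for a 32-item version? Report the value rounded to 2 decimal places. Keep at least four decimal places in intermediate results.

0.34

Only the ratio of lengths matters: n = 32/59 = 0.5424
r_{32} = n·r / (1 + (n − 1)·r) = 0.2631 / 0.7781 ≈ 0.3381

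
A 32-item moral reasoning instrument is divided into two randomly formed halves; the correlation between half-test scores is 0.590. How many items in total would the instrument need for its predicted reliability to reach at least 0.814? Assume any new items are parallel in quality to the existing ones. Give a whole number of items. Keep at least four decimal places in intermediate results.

49

r_full = 2(0.590)/(1 + 0.590) = 0.7421
n = r_tgt(1 − r_full) / [r_full(1 − r_tgt)] = 0.814 × 0.2579 / (0.7421 × 0.186) ≈ 1.5209
Required items = 1.5209 × 32 = 48.67, so 49 items.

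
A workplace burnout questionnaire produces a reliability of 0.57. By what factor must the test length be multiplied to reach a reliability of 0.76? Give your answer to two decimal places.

n = 0.76(1 − 0.57) / [0.57(1 − 0.76)]
  = 0.3268 / 0.1368 = 2.3889

2.39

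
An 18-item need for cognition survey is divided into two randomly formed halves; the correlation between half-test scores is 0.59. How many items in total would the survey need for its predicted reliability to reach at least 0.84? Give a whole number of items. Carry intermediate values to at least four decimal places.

33

Corrected full-test reliability: r_full = 2 × 0.59 / (1 + 0.59) ≈ 0.7421
Solve Spearman-Brown for n: n = 0.84(1 − 0.7421) / [0.7421(1 − 0.84)] = 1.8245
Required items = 1.8245 × 18 = 32.84, so 33 items.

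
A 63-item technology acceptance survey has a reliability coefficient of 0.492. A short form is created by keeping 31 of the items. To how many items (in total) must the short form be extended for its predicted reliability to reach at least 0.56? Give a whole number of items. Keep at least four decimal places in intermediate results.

Short-form reliability: n = 31/63 = 0.4921; r_31 = n·r/(1+(n−1)r) ≈ 0.3228
Length factor from the short form to reach 0.56: n' = 0.56(1 − 0.3228) / [0.3228(1 − 0.56)] ≈ 2.6700
Items = 2.6700 × 31 ≈ 82.77 → 83

83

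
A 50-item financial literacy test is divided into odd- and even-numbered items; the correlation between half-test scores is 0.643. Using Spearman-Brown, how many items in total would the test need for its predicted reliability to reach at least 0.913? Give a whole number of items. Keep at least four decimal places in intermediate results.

146

Corrected full-test reliability: r_full = 2 × 0.643 / (1 + 0.643) ≈ 0.7827
Solve Spearman-Brown for n: n = 0.913(1 − 0.7827) / [0.7827(1 − 0.913)] = 2.9135
Required items = 2.9135 × 50 = 145.68, so 146 items.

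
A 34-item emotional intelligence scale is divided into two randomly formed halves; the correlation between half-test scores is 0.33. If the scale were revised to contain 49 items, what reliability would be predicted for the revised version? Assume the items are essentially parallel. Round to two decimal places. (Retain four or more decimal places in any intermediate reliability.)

0.59

Full-test reliability from the split-half r: r_full = 2(0.33)/(1 + 0.33) = 0.4962
Length factor from 34 to 49 items: n = 49/34 = 1.4412
r_new = n·r_full / (1 + (n − 1)·r_full) = 0.7151 / 1.2189 ≈ 0.5867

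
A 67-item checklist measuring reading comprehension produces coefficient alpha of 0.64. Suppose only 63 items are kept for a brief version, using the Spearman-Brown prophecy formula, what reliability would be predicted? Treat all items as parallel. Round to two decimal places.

0.63

Length ratio n = 63/67 = 0.9403
Apply the Spearman-Brown prophecy formula, r' = nr / [1 + (n − 1)r]:
r_new = 0.9403·0.64 / [1 + (0.9403 − 1)·0.64]
r_new = 0.6018 / 0.9618 ≈ 0.6257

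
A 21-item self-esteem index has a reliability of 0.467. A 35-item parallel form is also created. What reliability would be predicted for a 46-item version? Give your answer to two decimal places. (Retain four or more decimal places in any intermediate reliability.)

The 35-item form is not needed; work directly from the 21-item form with n = 46/21 = 2.1905.
r_{46} = n·r / (1 + (n − 1)·r) = 1.0230 / 1.5560 ≈ 0.6575

0.66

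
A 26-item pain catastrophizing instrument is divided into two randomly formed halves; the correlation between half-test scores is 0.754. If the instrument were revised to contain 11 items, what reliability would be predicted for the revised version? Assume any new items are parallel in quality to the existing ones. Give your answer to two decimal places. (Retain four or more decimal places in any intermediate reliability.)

First correct the split-half correlation to full-test reliability: r_full = 2 × 0.754 / (1 + 0.754) ≈ 0.8597
Then adjust to 11 items: n = 11/26 = 0.4231
r_new = n·r_full / (1 + (n − 1)·r_full) = 0.3637 / 0.5040 ≈ 0.7216

0.72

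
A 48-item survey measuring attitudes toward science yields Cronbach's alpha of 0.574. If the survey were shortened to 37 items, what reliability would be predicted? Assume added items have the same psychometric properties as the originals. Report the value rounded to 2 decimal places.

0.51

n = 37/48 = 0.7708
Apply the Spearman-Brown prophecy formula, r' = nr / [1 + (n − 1)r]:
r_new = 0.7708·0.574 / [1 + (0.7708 − 1)·0.574]
r_new = 0.4424 / 0.8684 ≈ 0.5094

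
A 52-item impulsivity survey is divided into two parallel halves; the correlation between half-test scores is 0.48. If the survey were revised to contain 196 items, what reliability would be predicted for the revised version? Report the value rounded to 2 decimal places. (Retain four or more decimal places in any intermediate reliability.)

First correct the split-half correlation to full-test reliability: r_full = 2 × 0.48 / (1 + 0.48) ≈ 0.6486
Length factor from 52 to 196 items: n = 196/52 = 3.7692
r_new = n·r_full / (1 + (n − 1)·r_full) = 2.4447 / 2.7961 ≈ 0.8743

0.87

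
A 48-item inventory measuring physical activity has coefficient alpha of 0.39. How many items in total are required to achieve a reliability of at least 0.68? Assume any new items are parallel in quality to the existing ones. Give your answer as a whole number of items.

160

Rearranging the Spearman-Brown formula for n,
n = r_target (1 − r_old) / [ r_old (1 − r_target) ]
n = [0.68 × 0.61] / [0.39 × 0.32]
  = 0.4148 / 0.1248 = 3.3237
3.3237 × 48 = 159.54 → 160 items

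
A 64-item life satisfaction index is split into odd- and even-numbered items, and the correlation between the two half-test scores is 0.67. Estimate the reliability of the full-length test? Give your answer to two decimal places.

0.80

Apply the Spearman-Brown correction with n = 2:
r_full = 2r_hh / (1 + r_hh) = 2 × 0.67 / (1 + 0.67)
       = 1.3400 / 1.6700 = 0.8024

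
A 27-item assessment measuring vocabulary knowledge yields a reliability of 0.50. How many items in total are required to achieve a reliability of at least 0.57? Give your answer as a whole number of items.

36

Invert Spearman-Brown to solve for n:
n = r*(1 − r) / [ r (1 − r*) ]
n = 0.57(1 − 0.50) / [0.50(1 − 0.57)]
n = 0.2850 / 0.2150 ≈ 1.3256
1.3256 × 27 = 35.79 → 36 items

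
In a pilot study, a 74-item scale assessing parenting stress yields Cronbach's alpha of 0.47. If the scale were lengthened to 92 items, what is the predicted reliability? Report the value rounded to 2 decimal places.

0.52

Length ratio n = 92/74 = 1.2432
r_new = 1.2432·0.47 / [1 + (1.2432 − 1)·0.47]
     = 0.5843 / 1.1143 = 0.5244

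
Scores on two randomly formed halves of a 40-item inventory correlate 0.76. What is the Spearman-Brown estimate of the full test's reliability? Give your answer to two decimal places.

The full test is twice the length of either half (n = 2).
r_full = 2r_hh / (1 + r_hh) = 2 × 0.76 / (1 + 0.76)
r_full = 1.5200 / 1.7600 ≈ 0.8636

0.86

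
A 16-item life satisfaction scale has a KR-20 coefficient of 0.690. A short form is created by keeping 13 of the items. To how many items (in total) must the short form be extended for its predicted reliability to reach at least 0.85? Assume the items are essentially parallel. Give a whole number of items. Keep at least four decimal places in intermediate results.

41

First, r for the 13-item form: n = 13/16 = 0.8125, so r_13 = 0.8125·0.690/(1 + (0.8125 − 1)·0.690) = 0.6439
Then solve for n' with r_old = 0.6439, r_target = 0.85: n' = 0.85(1 − 0.6439)/[0.6439(1 − 0.85)] = 3.1339
Items = 3.1339 × 13 ≈ 40.74 → 41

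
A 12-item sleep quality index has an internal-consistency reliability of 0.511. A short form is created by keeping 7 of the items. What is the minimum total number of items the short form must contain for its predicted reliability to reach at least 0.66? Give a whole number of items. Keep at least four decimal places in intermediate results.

23

First, r for the 7-item form: n = 7/12 = 0.5833, so r_7 = 0.5833·0.511/(1 + (0.5833 − 1)·0.511) = 0.3787
Length factor from the short form to reach 0.66: n' = 0.66(1 − 0.3787) / [0.3787(1 − 0.66)] ≈ 3.1847
Total items = 3.1847 × 7 = 22.29, rounded up to 23.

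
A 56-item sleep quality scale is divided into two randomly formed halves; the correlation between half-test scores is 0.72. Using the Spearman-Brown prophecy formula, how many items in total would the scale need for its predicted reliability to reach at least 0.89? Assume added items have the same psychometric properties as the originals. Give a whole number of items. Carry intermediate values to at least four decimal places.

Corrected full-test reliability: r_full = 2 × 0.72 / (1 + 0.72) ≈ 0.8372
Solve Spearman-Brown for n: n = 0.89(1 − 0.8372) / [0.8372(1 − 0.89)] = 1.5733
Required items = 1.5733 × 56 = 88.10, so 89 items.

89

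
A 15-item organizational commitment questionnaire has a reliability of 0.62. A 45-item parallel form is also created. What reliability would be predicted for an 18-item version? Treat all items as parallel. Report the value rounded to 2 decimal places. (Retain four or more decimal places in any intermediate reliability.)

0.66

Only the ratio of lengths matters: n = 18/15 = 1.2000
r_{18} = n·r / (1 + (n − 1)·r) = 0.7440 / 1.1240 ≈ 0.6619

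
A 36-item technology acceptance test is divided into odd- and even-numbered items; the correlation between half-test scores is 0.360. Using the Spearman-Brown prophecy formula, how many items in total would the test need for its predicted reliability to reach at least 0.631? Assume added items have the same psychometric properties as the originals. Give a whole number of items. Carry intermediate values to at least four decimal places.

Corrected full-test reliability: r_full = 2 × 0.360 / (1 + 0.360) ≈ 0.5294
n = r_tgt(1 − r_full) / [r_full(1 − r_tgt)] = 0.631 × 0.4706 / (0.5294 × 0.369) ≈ 1.5201
Required items = 1.5201 × 36 = 54.72, so 55 items.

55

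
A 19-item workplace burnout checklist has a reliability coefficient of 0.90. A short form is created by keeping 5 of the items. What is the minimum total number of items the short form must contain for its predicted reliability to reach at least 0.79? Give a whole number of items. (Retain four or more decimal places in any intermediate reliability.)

Short-form reliability: n = 5/19 = 0.2632; r_5 = n·r/(1+(n−1)r) ≈ 0.7032
Length factor from the short form to reach 0.79: n' = 0.79(1 − 0.7032) / [0.7032(1 − 0.79)] ≈ 1.5878
Items = 1.5878 × 5 ≈ 7.94 → 8

8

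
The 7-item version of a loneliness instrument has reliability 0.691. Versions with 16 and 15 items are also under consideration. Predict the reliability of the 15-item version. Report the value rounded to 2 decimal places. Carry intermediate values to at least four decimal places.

The 16-item form is not needed; work directly from the 7-item form with n = 15/7 = 2.1429.
r_{15} = n·r / (1 + (n − 1)·r) = 1.4807 / 1.7897 ≈ 0.8273

0.83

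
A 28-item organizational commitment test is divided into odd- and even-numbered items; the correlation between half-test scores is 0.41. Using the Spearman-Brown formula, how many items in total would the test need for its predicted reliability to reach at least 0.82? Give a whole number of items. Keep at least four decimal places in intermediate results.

92

r_full = 2(0.41)/(1 + 0.41) = 0.5816
Solve Spearman-Brown for n: n = 0.82(1 − 0.5816) / [0.5816(1 − 0.82)] = 3.2772
Items = 3.2772 × 28 ≈ 91.76 → 92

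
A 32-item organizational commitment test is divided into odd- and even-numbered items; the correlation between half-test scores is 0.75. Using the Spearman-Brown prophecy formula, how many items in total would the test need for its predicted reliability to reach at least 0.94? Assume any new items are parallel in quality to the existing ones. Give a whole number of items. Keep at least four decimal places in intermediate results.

Corrected full-test reliability: r_full = 2 × 0.75 / (1 + 0.75) ≈ 0.8571
n = r_tgt(1 − r_full) / [r_full(1 − r_tgt)] = 0.94 × 0.1429 / (0.8571 × 0.06) ≈ 2.6120
Required items = 2.6120 × 32 = 83.58, so 84 items.

84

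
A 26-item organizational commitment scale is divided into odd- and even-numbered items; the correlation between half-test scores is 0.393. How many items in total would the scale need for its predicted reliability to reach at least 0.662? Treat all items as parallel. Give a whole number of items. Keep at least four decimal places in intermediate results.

Corrected full-test reliability: r_full = 2 × 0.393 / (1 + 0.393) ≈ 0.5642
n = r_tgt(1 − r_full) / [r_full(1 − r_tgt)] = 0.662 × 0.4358 / (0.5642 × 0.338) ≈ 1.5128
Items = 1.5128 × 26 ≈ 39.33 → 40

40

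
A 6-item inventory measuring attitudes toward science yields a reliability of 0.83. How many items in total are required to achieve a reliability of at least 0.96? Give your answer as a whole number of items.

n = [0.96 × 0.17] / [0.83 × 0.04]
n = 0.1632 / 0.0332 ≈ 4.9157
4.9157 × 6 = 29.49 → 30 items

30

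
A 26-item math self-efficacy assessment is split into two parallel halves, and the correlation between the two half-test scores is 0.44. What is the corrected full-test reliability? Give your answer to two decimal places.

Each half is half the length of the full test, so the full test is n = 2 times a half.
r_full = 2(0.44) / (1 + 0.44)
       = 0.8800 / 1.4400 = 0.6111

0.61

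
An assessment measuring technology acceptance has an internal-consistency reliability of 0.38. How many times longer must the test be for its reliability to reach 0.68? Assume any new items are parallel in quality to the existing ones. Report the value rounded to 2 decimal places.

Invert Spearman-Brown to solve for n:
n = r_target (1 − r_old) / [ r_old (1 − r_target) ]
n = [0.68 × 0.62] / [0.38 × 0.32]
  = 0.4216 / 0.1216 = 3.4671

3.47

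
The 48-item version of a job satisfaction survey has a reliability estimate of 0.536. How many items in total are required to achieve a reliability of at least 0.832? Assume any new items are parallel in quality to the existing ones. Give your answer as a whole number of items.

206

Spearman-Brown solved for the length factor n:
n = r*(1 − r) / [ r (1 − r*) ]
n = 0.832 × (1 − 0.536) / [ 0.536 × (1 − 0.832) ]
n = 0.386048 / 0.090048 ≈ 4.2871
So the test needs 4.2871 × 48 ≈ 205.78 items; rounding up, 206.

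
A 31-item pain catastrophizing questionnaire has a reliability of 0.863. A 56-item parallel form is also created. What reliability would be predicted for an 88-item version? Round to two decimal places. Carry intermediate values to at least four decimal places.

The 56-item form is not needed; work directly from the 31-item form with n = 88/31 = 2.8387.
r_{88} = n·r / (1 + (n − 1)·r) = 2.4498 / 2.5868 ≈ 0.9470

0.95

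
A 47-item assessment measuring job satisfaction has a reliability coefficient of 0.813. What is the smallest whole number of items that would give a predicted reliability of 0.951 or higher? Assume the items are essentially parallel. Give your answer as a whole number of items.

210

n = [0.951 × 0.187] / [0.813 × 0.049]
n = 0.177837 / 0.039837 ≈ 4.4641
So the test needs 4.4641 × 47 ≈ 209.81 items; rounding up, 210.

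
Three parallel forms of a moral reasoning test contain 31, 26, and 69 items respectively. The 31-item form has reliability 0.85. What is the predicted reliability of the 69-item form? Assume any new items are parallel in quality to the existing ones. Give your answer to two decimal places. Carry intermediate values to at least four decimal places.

0.93

Only the ratio of lengths matters: n = 69/31 = 2.2258
r_{69} = n·r / (1 + (n − 1)·r) = 1.8919 / 2.0419 ≈ 0.9265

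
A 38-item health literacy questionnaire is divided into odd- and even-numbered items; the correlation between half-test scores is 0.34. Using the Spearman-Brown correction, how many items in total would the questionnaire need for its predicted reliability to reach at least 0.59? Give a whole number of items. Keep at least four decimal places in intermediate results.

54

r_full = 2(0.34)/(1 + 0.34) = 0.5075
Solve Spearman-Brown for n: n = 0.59(1 − 0.5075) / [0.5075(1 − 0.59)] = 1.3965
Required items = 1.3965 × 38 = 53.07, so 54 items.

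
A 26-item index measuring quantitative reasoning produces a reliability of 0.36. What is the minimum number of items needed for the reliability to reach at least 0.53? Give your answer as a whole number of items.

53

n = 0.53 × (1 − 0.36) / [ 0.36 × (1 − 0.53) ]
n = 0.3392 / 0.1692 ≈ 2.0047
Items needed = n × 26 = 2.0047 × 26 ≈ 52.12 → round up to 53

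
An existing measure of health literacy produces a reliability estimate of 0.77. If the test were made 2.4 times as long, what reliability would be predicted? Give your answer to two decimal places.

0.89

By Spearman-Brown, r_new = n r / (1 + (n − 1) r).
r_new = (2.4 × 0.77) / (1 + (2.4 − 1) × 0.77)
r_new = 1.8480 / 2.0780 ≈ 0.8893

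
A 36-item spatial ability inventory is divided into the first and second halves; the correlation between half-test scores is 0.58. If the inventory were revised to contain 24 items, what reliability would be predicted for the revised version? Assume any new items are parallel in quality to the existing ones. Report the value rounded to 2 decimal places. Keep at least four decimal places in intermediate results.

0.65

Spearman-Brown correction (n = 2): r_full = 2·0.58/(1 + 0.58) = 0.7342
Then adjust to 24 items: n = 24/36 = 0.6667
r_new = n·r_full / (1 + (n − 1)·r_full) = 0.4895 / 0.7553 ≈ 0.6481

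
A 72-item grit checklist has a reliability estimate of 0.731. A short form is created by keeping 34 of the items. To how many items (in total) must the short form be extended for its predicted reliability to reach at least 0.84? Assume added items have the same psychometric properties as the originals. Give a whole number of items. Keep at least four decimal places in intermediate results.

First, r for the 34-item form: n = 34/72 = 0.4722, so r_34 = 0.4722·0.731/(1 + (0.4722 − 1)·0.731) = 0.5620
Length factor from the short form to reach 0.84: n' = 0.84(1 − 0.5620) / [0.5620(1 − 0.84)] ≈ 4.0916
Items = 4.0916 × 34 ≈ 139.11 → 140

140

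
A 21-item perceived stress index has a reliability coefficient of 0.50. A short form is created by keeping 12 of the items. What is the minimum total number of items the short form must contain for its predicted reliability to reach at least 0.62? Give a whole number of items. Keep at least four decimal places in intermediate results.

35

Short-form reliability: n = 12/21 = 0.5714; r_12 = n·r/(1+(n−1)r) ≈ 0.3636
Length factor from the short form to reach 0.62: n' = 0.62(1 − 0.3636) / [0.3636(1 − 0.62)] ≈ 2.8557
Items = 2.8557 × 12 ≈ 34.27 → 35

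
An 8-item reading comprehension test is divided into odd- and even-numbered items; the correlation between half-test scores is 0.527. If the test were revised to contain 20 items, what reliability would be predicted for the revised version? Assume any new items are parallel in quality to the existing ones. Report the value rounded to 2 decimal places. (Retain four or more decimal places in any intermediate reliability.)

Spearman-Brown correction (n = 2): r_full = 2·0.527/(1 + 0.527) = 0.6902
Then adjust to 20 items: n = 20/8 = 2.5000
r_new = n·r_full / (1 + (n − 1)·r_full) = 1.7255 / 2.0353 ≈ 0.8478

0.85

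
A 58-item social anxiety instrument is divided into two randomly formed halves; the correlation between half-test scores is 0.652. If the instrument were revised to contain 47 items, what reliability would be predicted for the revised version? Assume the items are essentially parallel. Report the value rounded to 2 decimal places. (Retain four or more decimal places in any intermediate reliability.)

Spearman-Brown correction (n = 2): r_full = 2·0.652/(1 + 0.652) = 0.7893
Then adjust to 47 items: n = 47/58 = 0.8103
r_new = n·r_full / (1 + (n − 1)·r_full) = 0.6396 / 0.8503 ≈ 0.7522

0.75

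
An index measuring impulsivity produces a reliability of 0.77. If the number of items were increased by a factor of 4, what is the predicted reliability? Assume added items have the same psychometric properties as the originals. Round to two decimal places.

0.93

By Spearman-Brown, r_new = n r / (1 + (n − 1) r).
r_new = 4·0.77 / [1 + (4 − 1)·0.77]
     = 3.0800 / 3.3100 = 0.9305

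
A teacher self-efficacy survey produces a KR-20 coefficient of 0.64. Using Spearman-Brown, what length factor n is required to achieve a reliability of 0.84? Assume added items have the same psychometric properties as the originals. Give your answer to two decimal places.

2.95

Spearman-Brown solved for the length factor n:
n = r_target (1 − r_old) / [ r_old (1 − r_target) ]
n = [0.84 × 0.36] / [0.64 × 0.16]
  = 0.3024 / 0.1024 = 2.9531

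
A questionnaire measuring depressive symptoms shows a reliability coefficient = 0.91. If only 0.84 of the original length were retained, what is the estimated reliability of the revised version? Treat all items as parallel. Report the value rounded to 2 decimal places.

r_new = (0.84 × 0.91) / (1 + (0.84 − 1) × 0.91)
r_new = 0.7644 / 0.8544 ≈ 0.8947

0.89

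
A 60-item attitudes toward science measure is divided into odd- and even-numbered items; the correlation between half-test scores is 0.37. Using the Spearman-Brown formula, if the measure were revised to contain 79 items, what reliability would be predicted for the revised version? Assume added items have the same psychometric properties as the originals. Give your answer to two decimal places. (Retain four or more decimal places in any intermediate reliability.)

Full-test reliability from the split-half r: r_full = 2(0.37)/(1 + 0.37) = 0.5401
Length factor from 60 to 79 items: n = 79/60 = 1.3167
r_new = n·r_full / (1 + (n − 1)·r_full) = 0.7111 / 1.1710 ≈ 0.6073

0.61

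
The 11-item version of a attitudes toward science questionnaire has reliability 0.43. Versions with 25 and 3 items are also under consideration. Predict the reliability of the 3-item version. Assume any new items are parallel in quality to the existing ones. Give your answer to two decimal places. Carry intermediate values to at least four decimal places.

The 25-item form is not needed; work directly from the 11-item form with n = 3/11 = 0.2727.
r_{3} = n·r / (1 + (n − 1)·r) = 0.1173 / 0.6873 ≈ 0.1707

0.17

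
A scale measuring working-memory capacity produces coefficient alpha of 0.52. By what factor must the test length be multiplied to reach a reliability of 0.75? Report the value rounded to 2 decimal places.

n = [0.75 × 0.48] / [0.52 × 0.25]
  = 0.3600 / 0.1300 = 2.7692

2.77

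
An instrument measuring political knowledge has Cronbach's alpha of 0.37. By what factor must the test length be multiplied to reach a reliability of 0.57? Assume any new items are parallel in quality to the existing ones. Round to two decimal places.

2.26

Spearman-Brown solved for the length factor n:
n = r_target (1 − r_old) / [ r_old (1 − r_target) ]
n = 0.57 × (1 − 0.37) / [ 0.37 × (1 − 0.57) ]
  = 0.3591 / 0.1591 = 2.2571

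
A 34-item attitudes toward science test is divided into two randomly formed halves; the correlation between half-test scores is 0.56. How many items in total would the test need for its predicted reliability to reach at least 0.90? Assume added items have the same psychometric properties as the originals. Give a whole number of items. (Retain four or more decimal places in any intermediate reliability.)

121

r_full = 2(0.56)/(1 + 0.56) = 0.7179
n = r_tgt(1 − r_full) / [r_full(1 − r_tgt)] = 0.90 × 0.2821 / (0.7179 × 0.10) ≈ 3.5366
Required items = 3.5366 × 34 = 120.24, so 121 items.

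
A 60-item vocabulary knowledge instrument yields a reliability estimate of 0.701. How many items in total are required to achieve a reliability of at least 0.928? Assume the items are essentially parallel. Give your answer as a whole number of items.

Spearman-Brown solved for the length factor n:
n = r_target (1 − r_old) / [ r_old (1 − r_target) ]
n = 0.928(1 − 0.701) / [0.701(1 − 0.928)]
n = 0.277472 / 0.050472 ≈ 5.4975
5.4975 × 60 = 329.85 → 330 items

330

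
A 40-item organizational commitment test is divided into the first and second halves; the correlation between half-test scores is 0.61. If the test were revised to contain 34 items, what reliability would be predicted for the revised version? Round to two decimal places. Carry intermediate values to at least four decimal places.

First correct the split-half correlation to full-test reliability: r_full = 2 × 0.61 / (1 + 0.61) ≈ 0.7578
Length factor from 40 to 34 items: n = 34/40 = 0.8500
r_new = n·r_full / (1 + (n − 1)·r_full) = 0.6441 / 0.8863 ≈ 0.7267

0.73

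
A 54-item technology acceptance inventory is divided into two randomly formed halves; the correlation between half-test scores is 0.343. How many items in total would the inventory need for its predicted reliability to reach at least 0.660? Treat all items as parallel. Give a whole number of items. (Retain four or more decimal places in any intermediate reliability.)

101

r_full = 2(0.343)/(1 + 0.343) = 0.5108
Solve Spearman-Brown for n: n = 0.660(1 − 0.5108) / [0.5108(1 − 0.660)] = 1.8591
Items = 1.8591 × 54 ≈ 100.39 → 101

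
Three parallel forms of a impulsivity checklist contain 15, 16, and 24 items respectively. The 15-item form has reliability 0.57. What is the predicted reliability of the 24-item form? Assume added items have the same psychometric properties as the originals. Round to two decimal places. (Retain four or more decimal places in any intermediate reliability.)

0.68

Only the ratio of lengths matters: n = 24/15 = 1.6000
r_{24} = n·r / (1 + (n − 1)·r) = 0.9120 / 1.3420 ≈ 0.6796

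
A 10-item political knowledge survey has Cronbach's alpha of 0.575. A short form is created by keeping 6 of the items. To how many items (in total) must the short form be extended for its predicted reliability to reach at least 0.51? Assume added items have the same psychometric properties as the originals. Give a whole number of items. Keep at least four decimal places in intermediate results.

8

First, r for the 6-item form: n = 6/10 = 0.6000, so r_6 = 0.6000·0.575/(1 + (0.6000 − 1)·0.575) = 0.4481
Then solve for n' with r_old = 0.4481, r_target = 0.51: n' = 0.51(1 − 0.4481)/[0.4481(1 − 0.51)] = 1.2819
Items = 1.2819 × 6 ≈ 7.69 → 8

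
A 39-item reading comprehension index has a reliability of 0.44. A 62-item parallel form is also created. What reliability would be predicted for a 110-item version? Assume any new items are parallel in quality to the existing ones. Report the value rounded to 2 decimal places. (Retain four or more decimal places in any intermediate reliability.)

Only the ratio of lengths matters: n = 110/39 = 2.8205
r_{110} = n·r / (1 + (n − 1)·r) = 1.2410 / 1.8010 ≈ 0.6891

0.69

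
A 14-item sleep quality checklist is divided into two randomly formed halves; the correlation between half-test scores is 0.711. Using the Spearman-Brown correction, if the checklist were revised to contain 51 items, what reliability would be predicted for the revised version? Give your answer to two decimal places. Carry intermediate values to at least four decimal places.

0.95

Spearman-Brown correction (n = 2): r_full = 2·0.711/(1 + 0.711) = 0.8311
Length factor from 14 to 51 items: n = 51/14 = 3.6429
r_new = n·r_full / (1 + (n − 1)·r_full) = 3.0276 / 3.1965 ≈ 0.9472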